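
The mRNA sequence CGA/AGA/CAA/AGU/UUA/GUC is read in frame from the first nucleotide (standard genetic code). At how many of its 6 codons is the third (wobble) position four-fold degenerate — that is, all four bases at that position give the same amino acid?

2

Codon 1 CGA (Arg): third position 4-fold.
Codon 2 AGA (Arg): third position 2-fold.
Codon 3 CAA (Gln): third position 2-fold.
Codon 4 AGU (Ser): third position 2-fold.
Codon 5 UUA (Leu): third position 2-fold.
Codon 6 GUC (Val): third position 4-fold.
Four-fold degenerate third positions: 2.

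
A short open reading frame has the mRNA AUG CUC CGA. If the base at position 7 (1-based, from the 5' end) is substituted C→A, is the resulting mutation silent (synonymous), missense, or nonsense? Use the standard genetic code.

Position 7 falls in codon 3: CGA → Arg.
After the substitution the codon is AGA → Arg.
Both encode Arg, so the change is synonymous.

silent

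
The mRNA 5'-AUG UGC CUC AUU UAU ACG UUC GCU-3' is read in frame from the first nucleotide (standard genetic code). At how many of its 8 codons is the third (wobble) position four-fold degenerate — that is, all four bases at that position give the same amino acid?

Codon 1 AUG (Met): third position 1-fold.
Codon 2 UGC (Cys): third position 2-fold.
Codon 3 CUC (Leu): third position 4-fold.
Codon 4 AUU (Ile): third position 3-fold.
Codon 5 UAU (Tyr): third position 2-fold.
Codon 6 ACG (Thr): third position 4-fold.
Codon 7 UUC (Phe): third position 2-fold.
Codon 8 GCU (Ala): third position 4-fold.
Four-fold degenerate third positions: 3.

3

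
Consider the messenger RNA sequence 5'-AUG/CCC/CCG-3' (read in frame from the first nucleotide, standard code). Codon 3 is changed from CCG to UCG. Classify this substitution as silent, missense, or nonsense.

Position 7 falls in codon 3: CCG → Pro.
After the substitution the codon is UCG → Ser.
Pro ≠ Ser, so this is a missense mutation.

missense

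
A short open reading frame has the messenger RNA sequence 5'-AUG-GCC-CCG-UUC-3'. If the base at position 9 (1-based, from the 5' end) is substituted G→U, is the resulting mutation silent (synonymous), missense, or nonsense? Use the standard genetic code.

silent

Position 9 falls in codon 3: CCG → Pro.
After the substitution the codon is CCU → Pro.
Both encode Pro, so the change is synonymous.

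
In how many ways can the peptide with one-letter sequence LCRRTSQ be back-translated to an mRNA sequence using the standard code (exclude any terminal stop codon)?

20736

Leu: 6 codons.
Cys: 2 codons.
Arg: 6 codons.
Arg: 6 codons.
Thr: 4 codons.
Ser: 6 codons.
Gln: 2 codons.
6 × 2 × 6 × 6 × 4 × 6 × 2 = 20736.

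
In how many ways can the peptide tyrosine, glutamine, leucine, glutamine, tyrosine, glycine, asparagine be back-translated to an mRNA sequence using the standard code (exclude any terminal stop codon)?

768

Tyr: 2 codons.
Gln: 2 codons.
Leu: 6 codons.
Gln: 2 codons.
Tyr: 2 codons.
Gly: 4 codons.
Asn: 2 codons.
2 × 2 × 6 × 2 × 2 × 4 × 2 = 768.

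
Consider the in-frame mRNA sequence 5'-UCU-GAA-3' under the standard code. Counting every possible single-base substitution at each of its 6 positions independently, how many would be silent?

4

Codon 1 (UCU, Ser): 3 synonymous substitutions.
Codon 2 (GAA, Glu): 1 synonymous substitution.
Total: 3 + 1 = 4.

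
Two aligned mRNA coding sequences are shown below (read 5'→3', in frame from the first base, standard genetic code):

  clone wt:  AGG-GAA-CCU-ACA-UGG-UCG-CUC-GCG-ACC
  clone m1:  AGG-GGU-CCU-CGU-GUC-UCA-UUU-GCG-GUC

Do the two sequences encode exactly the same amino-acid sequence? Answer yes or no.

Codon 1: AGG Arg / AGG Arg — identical.
Codon 2: GAA Glu / GGU Gly — nonsynonymous.
Codon 3: CCU Pro / CCU Pro — identical.
Codon 4: ACA Thr / CGU Arg — nonsynonymous.
Codon 5: UGG Trp / GUC Val — nonsynonymous.
Codon 6: UCG Ser / UCA Ser — synonymous.
Codon 7: CUC Leu / UUU Phe — nonsynonymous.
Codon 8: GCG Ala / GCG Ala — identical.
Codon 9: ACC Thr / GUC Val — nonsynonymous.
Nonsynonymous differences: 5 → different protein.

no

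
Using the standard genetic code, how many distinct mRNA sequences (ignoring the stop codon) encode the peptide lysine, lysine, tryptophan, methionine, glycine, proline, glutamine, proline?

512

Lys: 2 codons.
Lys: 2 codons.
Trp: 1 codon.
Met: 1 codon.
Gly: 4 codons.
Pro: 4 codons.
Gln: 2 codons.
Pro: 4 codons.
2 × 2 × 1 × 1 × 4 × 4 × 2 × 4 = 512.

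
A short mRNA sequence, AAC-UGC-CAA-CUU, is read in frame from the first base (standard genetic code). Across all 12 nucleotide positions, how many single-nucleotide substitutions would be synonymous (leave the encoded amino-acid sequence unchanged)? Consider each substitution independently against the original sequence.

Codon 1 (AAC, Asn): 1 synonymous substitution.
Codon 2 (UGC, Cys): 1 synonymous substitution.
Codon 3 (CAA, Gln): 1 synonymous substitution.
Codon 4 (CUU, Leu): 3 synonymous substitutions.
Total: 1 + 1 + 1 + 3 = 6.

6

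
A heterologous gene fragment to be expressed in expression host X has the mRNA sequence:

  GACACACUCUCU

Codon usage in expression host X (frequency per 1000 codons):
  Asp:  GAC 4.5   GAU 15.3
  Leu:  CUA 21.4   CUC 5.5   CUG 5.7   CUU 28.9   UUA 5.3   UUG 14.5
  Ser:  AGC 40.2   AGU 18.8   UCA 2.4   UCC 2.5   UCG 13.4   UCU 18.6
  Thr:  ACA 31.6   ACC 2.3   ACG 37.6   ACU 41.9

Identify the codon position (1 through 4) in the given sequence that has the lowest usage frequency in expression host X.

Codon 1 GAC (Asp): 4.5 per 1000.
Codon 2 ACA (Thr): 31.6 per 1000.
Codon 3 CUC (Leu): 5.5 per 1000.
Codon 4 UCU (Ser): 18.6 per 1000.
Lowest frequency is 4.5 at codon 1.

1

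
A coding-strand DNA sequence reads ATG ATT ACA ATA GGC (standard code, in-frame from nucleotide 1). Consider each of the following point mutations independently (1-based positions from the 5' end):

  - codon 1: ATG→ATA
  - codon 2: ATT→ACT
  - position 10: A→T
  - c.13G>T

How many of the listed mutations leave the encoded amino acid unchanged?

Codon 1: ATG (Met) → ATA (Ile) — missense.
Codon 2: ATT (Ile) → ACT (Thr) — missense.
Codon 4: ATA (Ile) → TTA (Leu) — missense.
Codon 5: GGC (Gly) → TGC (Cys) — missense.
Synonymous: 0 of 4.

0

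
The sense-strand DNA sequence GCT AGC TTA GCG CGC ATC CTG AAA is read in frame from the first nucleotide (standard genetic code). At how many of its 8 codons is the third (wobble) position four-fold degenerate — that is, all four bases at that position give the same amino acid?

Codon 1 GCT (Ala): third position 4-fold.
Codon 2 AGC (Ser): third position 2-fold.
Codon 3 TTA (Leu): third position 2-fold.
Codon 4 GCG (Ala): third position 4-fold.
Codon 5 CGC (Arg): third position 4-fold.
Codon 6 ATC (Ile): third position 3-fold.
Codon 7 CTG (Leu): third position 4-fold.
Codon 8 AAA (Lys): third position 2-fold.
Four-fold degenerate third positions: 4.

4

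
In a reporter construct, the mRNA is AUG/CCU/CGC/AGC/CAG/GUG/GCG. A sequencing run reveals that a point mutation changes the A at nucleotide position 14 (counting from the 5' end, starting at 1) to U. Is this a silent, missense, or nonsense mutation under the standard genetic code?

Position 14 falls in codon 5: CAG → Gln.
After the substitution the codon is CUG → Leu.
Gln ≠ Leu, so this is a missense mutation.

missense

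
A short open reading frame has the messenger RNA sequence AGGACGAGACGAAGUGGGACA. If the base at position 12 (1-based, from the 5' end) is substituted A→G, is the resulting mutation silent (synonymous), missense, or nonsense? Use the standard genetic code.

Position 12 falls in codon 4: CGA → Arg.
After the substitution the codon is CGG → Arg.
Both encode Arg, so the change is synonymous.

silent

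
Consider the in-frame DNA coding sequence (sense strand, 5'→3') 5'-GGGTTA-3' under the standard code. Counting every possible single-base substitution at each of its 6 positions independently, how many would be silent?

5

Codon 1 (GGG, Gly): 3 synonymous substitutions.
Codon 2 (TTA, Leu): 2 synonymous substitutions.
Total: 3 + 2 = 5.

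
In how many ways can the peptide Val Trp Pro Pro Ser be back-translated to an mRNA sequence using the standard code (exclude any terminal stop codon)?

384

Val: 4 codons.
Trp: 1 codon.
Pro: 4 codons.
Pro: 4 codons.
Ser: 6 codons.
4 × 1 × 4 × 4 × 6 = 384.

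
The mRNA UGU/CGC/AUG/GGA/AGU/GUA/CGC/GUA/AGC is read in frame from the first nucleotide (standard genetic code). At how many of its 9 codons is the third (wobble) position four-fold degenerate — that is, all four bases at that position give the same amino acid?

5

Codon 1 UGU (Cys): third position 2-fold.
Codon 2 CGC (Arg): third position 4-fold.
Codon 3 AUG (Met): third position 1-fold.
Codon 4 GGA (Gly): third position 4-fold.
Codon 5 AGU (Ser): third position 2-fold.
Codon 6 GUA (Val): third position 4-fold.
Codon 7 CGC (Arg): third position 4-fold.
Codon 8 GUA (Val): third position 4-fold.
Codon 9 AGC (Ser): third position 2-fold.
Four-fold degenerate third positions: 5.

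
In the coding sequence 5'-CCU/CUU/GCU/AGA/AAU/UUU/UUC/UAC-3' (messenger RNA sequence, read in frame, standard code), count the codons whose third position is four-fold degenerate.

Codon 1 CCU (Pro): third position 4-fold.
Codon 2 CUU (Leu): third position 4-fold.
Codon 3 GCU (Ala): third position 4-fold.
Codon 4 AGA (Arg): third position 2-fold.
Codon 5 AAU (Asn): third position 2-fold.
Codon 6 UUU (Phe): third position 2-fold.
Codon 7 UUC (Phe): third position 2-fold.
Codon 8 UAC (Tyr): third position 2-fold.
Four-fold degenerate third positions: 3.

3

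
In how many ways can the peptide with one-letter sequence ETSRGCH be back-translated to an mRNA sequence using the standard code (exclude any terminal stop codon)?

4608

Glu: 2 codons.
Thr: 4 codons.
Ser: 6 codons.
Arg: 6 codons.
Gly: 4 codons.
Cys: 2 codons.
His: 2 codons.
2 × 4 × 6 × 6 × 4 × 2 × 2 = 4608.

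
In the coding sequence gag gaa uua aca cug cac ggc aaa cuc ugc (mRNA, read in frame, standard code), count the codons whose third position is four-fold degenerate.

4

Codon 1 GAG (Glu): third position 2-fold.
Codon 2 GAA (Glu): third position 2-fold.
Codon 3 UUA (Leu): third position 2-fold.
Codon 4 ACA (Thr): third position 4-fold.
Codon 5 CUG (Leu): third position 4-fold.
Codon 6 CAC (His): third position 2-fold.
Codon 7 GGC (Gly): third position 4-fold.
Codon 8 AAA (Lys): third position 2-fold.
Codon 9 CUC (Leu): third position 4-fold.
Codon 10 UGC (Cys): third position 2-fold.
Four-fold degenerate third positions: 4.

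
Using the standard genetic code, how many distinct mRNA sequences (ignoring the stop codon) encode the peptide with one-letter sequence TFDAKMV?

Thr: 4 codons.
Phe: 2 codons.
Asp: 2 codons.
Ala: 4 codons.
Lys: 2 codons.
Met: 1 codon.
Val: 4 codons.
4 × 2 × 2 × 4 × 2 × 1 × 4 = 512.

512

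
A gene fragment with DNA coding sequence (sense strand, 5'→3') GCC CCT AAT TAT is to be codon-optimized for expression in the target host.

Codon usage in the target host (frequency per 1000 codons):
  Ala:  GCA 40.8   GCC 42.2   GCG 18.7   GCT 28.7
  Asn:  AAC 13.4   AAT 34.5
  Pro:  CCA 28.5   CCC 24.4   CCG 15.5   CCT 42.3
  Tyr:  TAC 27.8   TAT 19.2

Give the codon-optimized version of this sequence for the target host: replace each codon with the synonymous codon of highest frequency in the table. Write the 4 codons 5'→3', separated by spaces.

GCC CCT AAT TAC

Codon 1 (Ala): best is GCC at 42.2.
Codon 2 (Pro): best is CCT at 42.3.
Codon 3 (Asn): best is AAT at 34.5.
Codon 4 (Tyr): best is TAC at 27.8.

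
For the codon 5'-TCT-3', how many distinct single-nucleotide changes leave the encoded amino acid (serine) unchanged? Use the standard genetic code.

Position 1: none → 0 synonymous.
Position 2: none → 0 synonymous.
Position 3: TCC, TCA, TCG → 3 synonymous.
Total: 0 + 0 + 3 = 3.

3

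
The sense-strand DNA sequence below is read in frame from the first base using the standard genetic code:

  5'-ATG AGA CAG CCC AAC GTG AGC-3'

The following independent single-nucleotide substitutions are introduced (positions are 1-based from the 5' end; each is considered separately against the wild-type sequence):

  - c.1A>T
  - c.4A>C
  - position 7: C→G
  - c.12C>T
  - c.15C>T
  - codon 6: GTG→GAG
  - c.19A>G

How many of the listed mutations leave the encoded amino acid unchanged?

Codon 1: ATG (Met) → TTG (Leu) — missense.
Codon 2: AGA (Arg) → CGA (Arg) — synonymous.
Codon 3: CAG (Gln) → GAG (Glu) — missense.
Codon 4: CCC (Pro) → CCT (Pro) — synonymous.
Codon 5: AAC (Asn) → AAT (Asn) — synonymous.
Codon 6: GTG (Val) → GAG (Glu) — missense.
Codon 7: AGC (Ser) → GGC (Gly) — missense.
Synonymous: 3 of 7.

3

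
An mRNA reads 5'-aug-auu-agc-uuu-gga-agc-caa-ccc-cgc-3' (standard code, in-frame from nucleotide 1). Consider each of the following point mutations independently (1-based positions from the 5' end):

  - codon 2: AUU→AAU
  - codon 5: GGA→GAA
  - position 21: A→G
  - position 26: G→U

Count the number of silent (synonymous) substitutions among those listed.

1

Codon 2: AUU (Ile) → AAU (Asn) — missense.
Codon 5: GGA (Gly) → GAA (Glu) — missense.
Codon 7: CAA (Gln) → CAG (Gln) — synonymous.
Codon 9: CGC (Arg) → CUC (Leu) — missense.
Synonymous: 1 of 4.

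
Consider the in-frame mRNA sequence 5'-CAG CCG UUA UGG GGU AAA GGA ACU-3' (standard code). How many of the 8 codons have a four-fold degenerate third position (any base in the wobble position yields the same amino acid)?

Codon 1 CAG (Gln): third position 2-fold.
Codon 2 CCG (Pro): third position 4-fold.
Codon 3 UUA (Leu): third position 2-fold.
Codon 4 UGG (Trp): third position 1-fold.
Codon 5 GGU (Gly): third position 4-fold.
Codon 6 AAA (Lys): third position 2-fold.
Codon 7 GGA (Gly): third position 4-fold.
Codon 8 ACU (Thr): third position 4-fold.
Four-fold degenerate third positions: 4.

4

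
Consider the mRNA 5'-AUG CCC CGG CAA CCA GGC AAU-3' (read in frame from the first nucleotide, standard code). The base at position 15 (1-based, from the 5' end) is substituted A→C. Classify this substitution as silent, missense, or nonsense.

Position 15 falls in codon 5: CCA → Pro.
After the substitution the codon is CCC → Pro.
Both encode Pro, so the change is synonymous.

silent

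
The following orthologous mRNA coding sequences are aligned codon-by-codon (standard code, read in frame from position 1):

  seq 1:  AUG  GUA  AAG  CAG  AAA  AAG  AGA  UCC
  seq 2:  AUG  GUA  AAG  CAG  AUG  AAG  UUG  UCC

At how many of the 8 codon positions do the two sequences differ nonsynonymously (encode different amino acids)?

Codon 1: AUG Met / AUG Met — identical.
Codon 2: GUA Val / GUA Val — identical.
Codon 3: AAG Lys / AAG Lys — identical.
Codon 4: CAG Gln / CAG Gln — identical.
Codon 5: AAA Lys / AUG Met — nonsynonymous.
Codon 6: AAG Lys / AAG Lys — identical.
Codon 7: AGA Arg / UUG Leu — nonsynonymous.
Codon 8: UCC Ser / UCC Ser — identical.
Nonsynonymous differences: 2.

2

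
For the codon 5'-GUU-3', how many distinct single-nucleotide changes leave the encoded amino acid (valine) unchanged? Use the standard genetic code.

3

Position 1: none → 0 synonymous.
Position 2: none → 0 synonymous.
Position 3: GUC, GUA, GUG → 3 synonymous.
Total: 0 + 0 + 3 = 3.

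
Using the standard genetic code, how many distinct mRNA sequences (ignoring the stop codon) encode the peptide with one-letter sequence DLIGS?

Asp: 2 codons.
Leu: 6 codons.
Ile: 3 codons.
Gly: 4 codons.
Ser: 6 codons.
2 × 6 × 3 × 4 × 6 = 864.

864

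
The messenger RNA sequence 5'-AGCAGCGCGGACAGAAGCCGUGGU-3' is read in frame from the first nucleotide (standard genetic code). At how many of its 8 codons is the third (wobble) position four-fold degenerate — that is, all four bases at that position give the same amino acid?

3

Codon 1 AGC (Ser): third position 2-fold.
Codon 2 AGC (Ser): third position 2-fold.
Codon 3 GCG (Ala): third position 4-fold.
Codon 4 GAC (Asp): third position 2-fold.
Codon 5 AGA (Arg): third position 2-fold.
Codon 6 AGC (Ser): third position 2-fold.
Codon 7 CGU (Arg): third position 4-fold.
Codon 8 GGU (Gly): third position 4-fold.
Four-fold degenerate third positions: 3.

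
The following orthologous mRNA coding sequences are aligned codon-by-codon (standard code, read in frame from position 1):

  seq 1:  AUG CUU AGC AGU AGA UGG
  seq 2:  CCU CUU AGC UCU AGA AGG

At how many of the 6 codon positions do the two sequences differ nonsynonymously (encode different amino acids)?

Codon 1: AUG Met / CCU Pro — nonsynonymous.
Codon 2: CUU Leu / CUU Leu — identical.
Codon 3: AGC Ser / AGC Ser — identical.
Codon 4: AGU Ser / UCU Ser — synonymous.
Codon 5: AGA Arg / AGA Arg — identical.
Codon 6: UGG Trp / AGG Arg — nonsynonymous.
Nonsynonymous differences: 2.

2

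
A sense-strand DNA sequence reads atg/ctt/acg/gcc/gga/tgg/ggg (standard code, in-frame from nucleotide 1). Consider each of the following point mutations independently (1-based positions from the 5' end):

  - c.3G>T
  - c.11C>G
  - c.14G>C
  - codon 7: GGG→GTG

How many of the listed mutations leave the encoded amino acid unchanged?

0

Codon 1: ATG (Met) → ATT (Ile) — missense.
Codon 4: GCC (Ala) → GGC (Gly) — missense.
Codon 5: GGA (Gly) → GCA (Ala) — missense.
Codon 7: GGG (Gly) → GTG (Val) — missense.
Synonymous: 0 of 4.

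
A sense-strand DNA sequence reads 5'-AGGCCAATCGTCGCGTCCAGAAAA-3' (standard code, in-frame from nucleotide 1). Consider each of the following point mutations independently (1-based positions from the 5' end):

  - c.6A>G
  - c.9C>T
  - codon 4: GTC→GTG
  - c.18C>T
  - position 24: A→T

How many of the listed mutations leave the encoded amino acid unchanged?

Codon 2: CCA (Pro) → CCG (Pro) — synonymous.
Codon 3: ATC (Ile) → ATT (Ile) — synonymous.
Codon 4: GTC (Val) → GTG (Val) — synonymous.
Codon 6: TCC (Ser) → TCT (Ser) — synonymous.
Codon 8: AAA (Lys) → AAT (Asn) — missense.
Synonymous: 4 of 5.

4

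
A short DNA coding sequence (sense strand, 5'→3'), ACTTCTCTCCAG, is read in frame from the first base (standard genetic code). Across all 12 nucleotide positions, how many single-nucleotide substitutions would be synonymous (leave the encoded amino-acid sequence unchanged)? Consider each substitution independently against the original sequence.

10

Codon 1 (ACT, Thr): 3 synonymous substitutions.
Codon 2 (TCT, Ser): 3 synonymous substitutions.
Codon 3 (CTC, Leu): 3 synonymous substitutions.
Codon 4 (CAG, Gln): 1 synonymous substitution.
Total: 3 + 3 + 3 + 1 = 10.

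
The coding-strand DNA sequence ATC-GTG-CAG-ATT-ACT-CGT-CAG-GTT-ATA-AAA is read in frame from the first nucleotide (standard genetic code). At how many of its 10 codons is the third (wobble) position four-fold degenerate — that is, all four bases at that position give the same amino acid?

Codon 1 ATC (Ile): third position 3-fold.
Codon 2 GTG (Val): third position 4-fold.
Codon 3 CAG (Gln): third position 2-fold.
Codon 4 ATT (Ile): third position 3-fold.
Codon 5 ACT (Thr): third position 4-fold.
Codon 6 CGT (Arg): third position 4-fold.
Codon 7 CAG (Gln): third position 2-fold.
Codon 8 GTT (Val): third position 4-fold.
Codon 9 ATA (Ile): third position 3-fold.
Codon 10 AAA (Lys): third position 2-fold.
Four-fold degenerate third positions: 4.

4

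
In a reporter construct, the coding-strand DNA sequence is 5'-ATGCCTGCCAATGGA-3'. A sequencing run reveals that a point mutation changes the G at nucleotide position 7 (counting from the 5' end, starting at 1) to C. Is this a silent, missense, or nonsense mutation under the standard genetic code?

Position 7 falls in codon 3: GCC → Ala.
After the substitution the codon is CCC → Pro.
Ala ≠ Pro, so this is a missense mutation.

missense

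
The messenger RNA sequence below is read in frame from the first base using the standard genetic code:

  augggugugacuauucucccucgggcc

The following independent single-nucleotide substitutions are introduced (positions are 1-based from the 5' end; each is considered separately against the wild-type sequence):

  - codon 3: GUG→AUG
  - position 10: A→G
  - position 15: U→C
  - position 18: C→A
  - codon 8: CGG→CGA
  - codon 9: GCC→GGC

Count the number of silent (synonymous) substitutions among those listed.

Codon 3: GUG (Val) → AUG (Met) — missense.
Codon 4: ACU (Thr) → GCU (Ala) — missense.
Codon 5: AUU (Ile) → AUC (Ile) — synonymous.
Codon 6: CUC (Leu) → CUA (Leu) — synonymous.
Codon 8: CGG (Arg) → CGA (Arg) — synonymous.
Codon 9: GCC (Ala) → GGC (Gly) — missense.
Synonymous: 3 of 6.

3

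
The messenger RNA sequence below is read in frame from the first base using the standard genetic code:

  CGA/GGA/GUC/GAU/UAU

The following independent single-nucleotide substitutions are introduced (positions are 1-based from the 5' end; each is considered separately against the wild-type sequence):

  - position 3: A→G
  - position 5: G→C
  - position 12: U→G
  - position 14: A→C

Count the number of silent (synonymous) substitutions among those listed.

Codon 1: CGA (Arg) → CGG (Arg) — synonymous.
Codon 2: GGA (Gly) → GCA (Ala) — missense.
Codon 4: GAU (Asp) → GAG (Glu) — missense.
Codon 5: UAU (Tyr) → UCU (Ser) — missense.
Synonymous: 1 of 4.

1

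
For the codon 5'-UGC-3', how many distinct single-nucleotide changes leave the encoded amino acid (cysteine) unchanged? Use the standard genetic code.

Position 1: none → 0 synonymous.
Position 2: none → 0 synonymous.
Position 3: UGU → 1 synonymous.
Total: 0 + 0 + 1 = 1.

1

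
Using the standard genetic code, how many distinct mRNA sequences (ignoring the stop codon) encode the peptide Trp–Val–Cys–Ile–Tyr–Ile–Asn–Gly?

Trp: 1 codon.
Val: 4 codons.
Cys: 2 codons.
Ile: 3 codons.
Tyr: 2 codons.
Ile: 3 codons.
Asn: 2 codons.
Gly: 4 codons.
1 × 4 × 2 × 3 × 2 × 3 × 2 × 4 = 1152.

1152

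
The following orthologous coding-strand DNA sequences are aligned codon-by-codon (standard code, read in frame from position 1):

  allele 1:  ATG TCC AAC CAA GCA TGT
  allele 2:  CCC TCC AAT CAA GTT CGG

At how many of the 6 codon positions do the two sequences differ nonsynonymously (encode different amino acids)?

3

Codon 1: ATG Met / CCC Pro — nonsynonymous.
Codon 2: TCC Ser / TCC Ser — identical.
Codon 3: AAC Asn / AAT Asn — synonymous.
Codon 4: CAA Gln / CAA Gln — identical.
Codon 5: GCA Ala / GTT Val — nonsynonymous.
Codon 6: TGT Cys / CGG Arg — nonsynonymous.
Nonsynonymous differences: 3.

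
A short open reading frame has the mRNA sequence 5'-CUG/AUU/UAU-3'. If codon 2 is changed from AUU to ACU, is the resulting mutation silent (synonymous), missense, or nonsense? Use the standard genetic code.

Position 5 falls in codon 2: AUU → Ile.
After the substitution the codon is ACU → Thr.
Ile ≠ Thr, so this is a missense mutation.

missense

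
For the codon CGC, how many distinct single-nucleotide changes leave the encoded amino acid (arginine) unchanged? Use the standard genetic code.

3

Position 1: none → 0 synonymous.
Position 2: none → 0 synonymous.
Position 3: CGU, CGA, CGG → 3 synonymous.
Total: 0 + 0 + 3 = 3.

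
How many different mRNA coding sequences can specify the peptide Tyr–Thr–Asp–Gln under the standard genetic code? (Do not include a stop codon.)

Tyr: 2 codons.
Thr: 4 codons.
Asp: 2 codons.
Gln: 2 codons.
2 × 4 × 2 × 2 = 32.

32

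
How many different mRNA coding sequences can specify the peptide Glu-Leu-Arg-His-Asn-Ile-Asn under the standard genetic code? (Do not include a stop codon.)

Glu: 2 codons.
Leu: 6 codons.
Arg: 6 codons.
His: 2 codons.
Asn: 2 codons.
Ile: 3 codons.
Asn: 2 codons.
2 × 6 × 6 × 2 × 2 × 3 × 2 = 1728.

1728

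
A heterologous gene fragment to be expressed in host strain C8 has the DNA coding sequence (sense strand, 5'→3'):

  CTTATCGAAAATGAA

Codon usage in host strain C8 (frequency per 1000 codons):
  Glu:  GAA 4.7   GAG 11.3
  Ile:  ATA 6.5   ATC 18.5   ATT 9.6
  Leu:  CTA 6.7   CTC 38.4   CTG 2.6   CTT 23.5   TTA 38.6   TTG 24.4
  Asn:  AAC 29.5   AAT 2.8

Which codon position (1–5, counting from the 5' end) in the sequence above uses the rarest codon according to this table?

4

Codon 1 CTT (Leu): 23.5 per 1000.
Codon 2 ATC (Ile): 18.5 per 1000.
Codon 3 GAA (Glu): 4.7 per 1000.
Codon 4 AAT (Asn): 2.8 per 1000.
Codon 5 GAA (Glu): 4.7 per 1000.
Lowest frequency is 2.8 at codon 4.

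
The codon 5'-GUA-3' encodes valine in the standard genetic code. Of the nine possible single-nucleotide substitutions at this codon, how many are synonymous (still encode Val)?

3

Position 1: none → 0 synonymous.
Position 2: none → 0 synonymous.
Position 3: GUU, GUC, GUG → 3 synonymous.
Total: 0 + 0 + 3 = 3.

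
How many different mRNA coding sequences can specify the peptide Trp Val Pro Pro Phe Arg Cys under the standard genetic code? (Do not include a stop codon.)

1536

Trp: 1 codon.
Val: 4 codons.
Pro: 4 codons.
Pro: 4 codons.
Phe: 2 codons.
Arg: 6 codons.
Cys: 2 codons.
1 × 4 × 4 × 4 × 2 × 6 × 2 = 1536.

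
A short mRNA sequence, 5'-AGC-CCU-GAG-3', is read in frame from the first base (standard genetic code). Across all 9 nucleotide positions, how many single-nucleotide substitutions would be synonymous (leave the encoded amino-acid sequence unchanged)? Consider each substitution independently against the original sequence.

Codon 1 (AGC, Ser): 1 synonymous substitution.
Codon 2 (CCU, Pro): 3 synonymous substitutions.
Codon 3 (GAG, Glu): 1 synonymous substitution.
Total: 1 + 3 + 1 = 5.

5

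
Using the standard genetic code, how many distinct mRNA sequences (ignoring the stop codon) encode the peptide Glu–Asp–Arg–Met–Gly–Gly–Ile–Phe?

Glu: 2 codons.
Asp: 2 codons.
Arg: 6 codons.
Met: 1 codon.
Gly: 4 codons.
Gly: 4 codons.
Ile: 3 codons.
Phe: 2 codons.
2 × 2 × 6 × 1 × 4 × 4 × 3 × 2 = 2304.

2304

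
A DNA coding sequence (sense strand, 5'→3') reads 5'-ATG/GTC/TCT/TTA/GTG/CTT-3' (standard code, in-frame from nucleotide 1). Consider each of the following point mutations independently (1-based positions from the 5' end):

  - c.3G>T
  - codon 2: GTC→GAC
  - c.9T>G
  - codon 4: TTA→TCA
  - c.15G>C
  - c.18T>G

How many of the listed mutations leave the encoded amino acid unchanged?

3

Codon 1: ATG (Met) → ATT (Ile) — missense.
Codon 2: GTC (Val) → GAC (Asp) — missense.
Codon 3: TCT (Ser) → TCG (Ser) — synonymous.
Codon 4: TTA (Leu) → TCA (Ser) — missense.
Codon 5: GTG (Val) → GTC (Val) — synonymous.
Codon 6: CTT (Leu) → CTG (Leu) — synonymous.
Synonymous: 3 of 6.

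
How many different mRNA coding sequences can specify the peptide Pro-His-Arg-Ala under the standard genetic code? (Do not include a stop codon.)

192

Pro: 4 codons.
His: 2 codons.
Arg: 6 codons.
Ala: 4 codons.
4 × 2 × 6 × 4 = 192.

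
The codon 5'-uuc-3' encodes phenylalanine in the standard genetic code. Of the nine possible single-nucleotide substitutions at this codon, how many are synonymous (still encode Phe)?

1

Position 1: none → 0 synonymous.
Position 2: none → 0 synonymous.
Position 3: UUU → 1 synonymous.
Total: 0 + 0 + 1 = 1.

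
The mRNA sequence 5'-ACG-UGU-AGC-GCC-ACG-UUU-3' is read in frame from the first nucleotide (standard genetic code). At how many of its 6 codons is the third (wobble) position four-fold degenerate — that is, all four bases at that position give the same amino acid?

Codon 1 ACG (Thr): third position 4-fold.
Codon 2 UGU (Cys): third position 2-fold.
Codon 3 AGC (Ser): third position 2-fold.
Codon 4 GCC (Ala): third position 4-fold.
Codon 5 ACG (Thr): third position 4-fold.
Codon 6 UUU (Phe): third position 2-fold.
Four-fold degenerate third positions: 3.

3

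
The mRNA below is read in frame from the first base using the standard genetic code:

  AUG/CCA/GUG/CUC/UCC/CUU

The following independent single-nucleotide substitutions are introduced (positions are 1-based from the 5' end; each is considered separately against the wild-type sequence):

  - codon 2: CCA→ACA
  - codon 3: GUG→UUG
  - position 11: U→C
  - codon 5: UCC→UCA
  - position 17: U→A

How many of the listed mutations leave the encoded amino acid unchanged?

Codon 2: CCA (Pro) → ACA (Thr) — missense.
Codon 3: GUG (Val) → UUG (Leu) — missense.
Codon 4: CUC (Leu) → CCC (Pro) — missense.
Codon 5: UCC (Ser) → UCA (Ser) — synonymous.
Codon 6: CUU (Leu) → CAU (His) — missense.
Synonymous: 1 of 5.

1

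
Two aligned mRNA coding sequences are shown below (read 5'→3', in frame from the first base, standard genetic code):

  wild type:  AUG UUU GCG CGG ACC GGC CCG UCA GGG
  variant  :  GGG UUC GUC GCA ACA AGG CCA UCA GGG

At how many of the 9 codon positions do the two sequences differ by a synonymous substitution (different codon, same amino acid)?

3

Codon 1: AUG Met / GGG Gly — nonsynonymous.
Codon 2: UUU Phe / UUC Phe — synonymous.
Codon 3: GCG Ala / GUC Val — nonsynonymous.
Codon 4: CGG Arg / GCA Ala — nonsynonymous.
Codon 5: ACC Thr / ACA Thr — synonymous.
Codon 6: GGC Gly / AGG Arg — nonsynonymous.
Codon 7: CCG Pro / CCA Pro — synonymous.
Codon 8: UCA Ser / UCA Ser — identical.
Codon 9: GGG Gly / GGG Gly — identical.
Synonymous differences: 3.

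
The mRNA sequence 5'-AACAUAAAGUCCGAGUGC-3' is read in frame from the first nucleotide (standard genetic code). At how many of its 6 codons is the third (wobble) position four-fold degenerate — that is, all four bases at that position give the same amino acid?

Codon 1 AAC (Asn): third position 2-fold.
Codon 2 AUA (Ile): third position 3-fold.
Codon 3 AAG (Lys): third position 2-fold.
Codon 4 UCC (Ser): third position 4-fold.
Codon 5 GAG (Glu): third position 2-fold.
Codon 6 UGC (Cys): third position 2-fold.
Four-fold degenerate third positions: 1.

1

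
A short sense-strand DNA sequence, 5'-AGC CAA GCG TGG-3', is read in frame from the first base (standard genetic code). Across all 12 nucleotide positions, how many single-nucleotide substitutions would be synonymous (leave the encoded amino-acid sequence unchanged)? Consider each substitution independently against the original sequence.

5

Codon 1 (AGC, Ser): 1 synonymous substitution.
Codon 2 (CAA, Gln): 1 synonymous substitution.
Codon 3 (GCG, Ala): 3 synonymous substitutions.
Codon 4 (TGG, Trp): 0 synonymous substitutions.
Total: 1 + 1 + 3 + 0 = 5.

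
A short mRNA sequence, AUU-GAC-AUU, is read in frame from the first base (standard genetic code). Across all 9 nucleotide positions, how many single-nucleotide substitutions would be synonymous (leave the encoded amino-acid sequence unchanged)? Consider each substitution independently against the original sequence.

5

Codon 1 (AUU, Ile): 2 synonymous substitutions.
Codon 2 (GAC, Asp): 1 synonymous substitution.
Codon 3 (AUU, Ile): 2 synonymous substitutions.
Total: 2 + 1 + 2 = 5.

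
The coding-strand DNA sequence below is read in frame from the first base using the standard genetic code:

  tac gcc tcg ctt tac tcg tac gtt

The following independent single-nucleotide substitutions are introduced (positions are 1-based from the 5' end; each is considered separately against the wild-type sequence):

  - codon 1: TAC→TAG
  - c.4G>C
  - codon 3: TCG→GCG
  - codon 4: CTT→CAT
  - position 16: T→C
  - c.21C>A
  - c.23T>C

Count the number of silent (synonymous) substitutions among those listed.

0

Codon 1: TAC (Tyr) → TAG (Stop) — nonsense.
Codon 2: GCC (Ala) → CCC (Pro) — missense.
Codon 3: TCG (Ser) → GCG (Ala) — missense.
Codon 4: CTT (Leu) → CAT (His) — missense.
Codon 6: TCG (Ser) → CCG (Pro) — missense.
Codon 7: TAC (Tyr) → TAA (Stop) — nonsense.
Codon 8: GTT (Val) → GCT (Ala) — missense.
Synonymous: 0 of 7.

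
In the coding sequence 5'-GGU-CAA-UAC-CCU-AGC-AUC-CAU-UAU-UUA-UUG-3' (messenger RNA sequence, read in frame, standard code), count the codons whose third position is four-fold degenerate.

2

Codon 1 GGU (Gly): third position 4-fold.
Codon 2 CAA (Gln): third position 2-fold.
Codon 3 UAC (Tyr): third position 2-fold.
Codon 4 CCU (Pro): third position 4-fold.
Codon 5 AGC (Ser): third position 2-fold.
Codon 6 AUC (Ile): third position 3-fold.
Codon 7 CAU (His): third position 2-fold.
Codon 8 UAU (Tyr): third position 2-fold.
Codon 9 UUA (Leu): third position 2-fold.
Codon 10 UUG (Leu): third position 2-fold.
Four-fold degenerate third positions: 2.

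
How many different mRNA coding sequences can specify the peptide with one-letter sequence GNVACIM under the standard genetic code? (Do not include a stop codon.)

Gly: 4 codons.
Asn: 2 codons.
Val: 4 codons.
Ala: 4 codons.
Cys: 2 codons.
Ile: 3 codons.
Met: 1 codon.
4 × 2 × 4 × 4 × 2 × 3 × 1 = 768.

768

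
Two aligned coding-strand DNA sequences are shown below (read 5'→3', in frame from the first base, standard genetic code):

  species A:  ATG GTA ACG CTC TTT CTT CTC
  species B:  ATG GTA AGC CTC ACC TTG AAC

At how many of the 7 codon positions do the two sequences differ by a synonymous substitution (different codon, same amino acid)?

Codon 1: ATG Met / ATG Met — identical.
Codon 2: GTA Val / GTA Val — identical.
Codon 3: ACG Thr / AGC Ser — nonsynonymous.
Codon 4: CTC Leu / CTC Leu — identical.
Codon 5: TTT Phe / ACC Thr — nonsynonymous.
Codon 6: CTT Leu / TTG Leu — synonymous.
Codon 7: CTC Leu / AAC Asn — nonsynonymous.
Synonymous differences: 1.

1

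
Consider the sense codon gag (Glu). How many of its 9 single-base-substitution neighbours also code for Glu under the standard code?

1

Position 1: none → 0 synonymous.
Position 2: none → 0 synonymous.
Position 3: GAA → 1 synonymous.
Total: 0 + 0 + 1 = 1.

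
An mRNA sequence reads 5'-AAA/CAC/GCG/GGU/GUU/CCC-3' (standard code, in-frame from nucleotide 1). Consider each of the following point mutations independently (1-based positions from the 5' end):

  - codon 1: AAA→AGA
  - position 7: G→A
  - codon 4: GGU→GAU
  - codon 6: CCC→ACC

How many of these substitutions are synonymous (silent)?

0

Codon 1: AAA (Lys) → AGA (Arg) — missense.
Codon 3: GCG (Ala) → ACG (Thr) — missense.
Codon 4: GGU (Gly) → GAU (Asp) — missense.
Codon 6: CCC (Pro) → ACC (Thr) — missense.
Synonymous: 0 of 4.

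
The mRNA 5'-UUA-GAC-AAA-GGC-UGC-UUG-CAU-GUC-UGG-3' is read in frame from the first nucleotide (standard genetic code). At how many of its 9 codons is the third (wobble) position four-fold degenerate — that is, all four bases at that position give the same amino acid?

2

Codon 1 UUA (Leu): third position 2-fold.
Codon 2 GAC (Asp): third position 2-fold.
Codon 3 AAA (Lys): third position 2-fold.
Codon 4 GGC (Gly): third position 4-fold.
Codon 5 UGC (Cys): third position 2-fold.
Codon 6 UUG (Leu): third position 2-fold.
Codon 7 CAU (His): third position 2-fold.
Codon 8 GUC (Val): third position 4-fold.
Codon 9 UGG (Trp): third position 1-fold.
Four-fold degenerate third positions: 2.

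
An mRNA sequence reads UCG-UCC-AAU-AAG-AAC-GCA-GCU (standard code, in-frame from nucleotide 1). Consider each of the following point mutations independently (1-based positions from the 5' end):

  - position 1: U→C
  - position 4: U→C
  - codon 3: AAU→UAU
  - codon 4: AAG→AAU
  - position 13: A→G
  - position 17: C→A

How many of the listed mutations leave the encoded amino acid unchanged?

Codon 1: UCG (Ser) → CCG (Pro) — missense.
Codon 2: UCC (Ser) → CCC (Pro) — missense.
Codon 3: AAU (Asn) → UAU (Tyr) — missense.
Codon 4: AAG (Lys) → AAU (Asn) — missense.
Codon 5: AAC (Asn) → GAC (Asp) — missense.
Codon 6: GCA (Ala) → GAA (Glu) — missense.
Synonymous: 0 of 6.

0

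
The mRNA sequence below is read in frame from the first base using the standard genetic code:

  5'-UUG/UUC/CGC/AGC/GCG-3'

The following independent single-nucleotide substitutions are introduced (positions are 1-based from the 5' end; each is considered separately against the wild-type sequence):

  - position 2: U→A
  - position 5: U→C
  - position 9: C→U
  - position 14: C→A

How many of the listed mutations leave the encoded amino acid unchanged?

Codon 1: UUG (Leu) → UAG (Stop) — nonsense.
Codon 2: UUC (Phe) → UCC (Ser) — missense.
Codon 3: CGC (Arg) → CGU (Arg) — synonymous.
Codon 5: GCG (Ala) → GAG (Glu) — missense.
Synonymous: 1 of 4.

1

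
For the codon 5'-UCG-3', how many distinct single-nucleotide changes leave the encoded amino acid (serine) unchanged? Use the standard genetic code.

3

Position 1: none → 0 synonymous.
Position 2: none → 0 synonymous.
Position 3: UCU, UCC, UCA → 3 synonymous.
Total: 0 + 0 + 3 = 3.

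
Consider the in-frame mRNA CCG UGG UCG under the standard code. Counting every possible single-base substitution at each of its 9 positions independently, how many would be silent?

6

Codon 1 (CCG, Pro): 3 synonymous substitutions.
Codon 2 (UGG, Trp): 0 synonymous substitutions.
Codon 3 (UCG, Ser): 3 synonymous substitutions.
Total: 3 + 0 + 3 = 6.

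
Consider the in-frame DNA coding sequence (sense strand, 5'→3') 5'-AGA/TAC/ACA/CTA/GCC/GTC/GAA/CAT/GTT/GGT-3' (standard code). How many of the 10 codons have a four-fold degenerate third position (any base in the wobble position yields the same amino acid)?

6

Codon 1 AGA (Arg): third position 2-fold.
Codon 2 TAC (Tyr): third position 2-fold.
Codon 3 ACA (Thr): third position 4-fold.
Codon 4 CTA (Leu): third position 4-fold.
Codon 5 GCC (Ala): third position 4-fold.
Codon 6 GTC (Val): third position 4-fold.
Codon 7 GAA (Glu): third position 2-fold.
Codon 8 CAT (His): third position 2-fold.
Codon 9 GTT (Val): third position 4-fold.
Codon 10 GGT (Gly): third position 4-fold.
Four-fold degenerate third positions: 6.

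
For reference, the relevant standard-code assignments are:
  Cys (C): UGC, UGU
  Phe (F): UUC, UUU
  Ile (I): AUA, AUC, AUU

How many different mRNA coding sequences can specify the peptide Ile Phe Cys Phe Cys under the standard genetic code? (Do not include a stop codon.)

48

Ile: 3 codons.
Phe: 2 codons.
Cys: 2 codons.
Phe: 2 codons.
Cys: 2 codons.
3 × 2 × 2 × 2 × 2 = 48.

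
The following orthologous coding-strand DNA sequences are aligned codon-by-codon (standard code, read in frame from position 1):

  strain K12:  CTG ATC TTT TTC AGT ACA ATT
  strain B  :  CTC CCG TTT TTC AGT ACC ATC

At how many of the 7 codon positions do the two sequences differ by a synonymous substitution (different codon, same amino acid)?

Codon 1: CTG Leu / CTC Leu — synonymous.
Codon 2: ATC Ile / CCG Pro — nonsynonymous.
Codon 3: TTT Phe / TTT Phe — identical.
Codon 4: TTC Phe / TTC Phe — identical.
Codon 5: AGT Ser / AGT Ser — identical.
Codon 6: ACA Thr / ACC Thr — synonymous.
Codon 7: ATT Ile / ATC Ile — synonymous.
Synonymous differences: 3.

3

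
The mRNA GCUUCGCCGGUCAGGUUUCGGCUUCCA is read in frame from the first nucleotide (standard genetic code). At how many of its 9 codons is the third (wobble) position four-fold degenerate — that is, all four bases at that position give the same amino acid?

Codon 1 GCU (Ala): third position 4-fold.
Codon 2 UCG (Ser): third position 4-fold.
Codon 3 CCG (Pro): third position 4-fold.
Codon 4 GUC (Val): third position 4-fold.
Codon 5 AGG (Arg): third position 2-fold.
Codon 6 UUU (Phe): third position 2-fold.
Codon 7 CGG (Arg): third position 4-fold.
Codon 8 CUU (Leu): third position 4-fold.
Codon 9 CCA (Pro): third position 4-fold.
Four-fold degenerate third positions: 7.

7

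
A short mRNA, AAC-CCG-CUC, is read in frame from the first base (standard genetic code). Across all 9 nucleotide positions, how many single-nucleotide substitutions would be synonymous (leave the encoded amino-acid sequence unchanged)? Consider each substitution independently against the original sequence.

7

Codon 1 (AAC, Asn): 1 synonymous substitution.
Codon 2 (CCG, Pro): 3 synonymous substitutions.
Codon 3 (CUC, Leu): 3 synonymous substitutions.
Total: 1 + 3 + 3 = 7.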